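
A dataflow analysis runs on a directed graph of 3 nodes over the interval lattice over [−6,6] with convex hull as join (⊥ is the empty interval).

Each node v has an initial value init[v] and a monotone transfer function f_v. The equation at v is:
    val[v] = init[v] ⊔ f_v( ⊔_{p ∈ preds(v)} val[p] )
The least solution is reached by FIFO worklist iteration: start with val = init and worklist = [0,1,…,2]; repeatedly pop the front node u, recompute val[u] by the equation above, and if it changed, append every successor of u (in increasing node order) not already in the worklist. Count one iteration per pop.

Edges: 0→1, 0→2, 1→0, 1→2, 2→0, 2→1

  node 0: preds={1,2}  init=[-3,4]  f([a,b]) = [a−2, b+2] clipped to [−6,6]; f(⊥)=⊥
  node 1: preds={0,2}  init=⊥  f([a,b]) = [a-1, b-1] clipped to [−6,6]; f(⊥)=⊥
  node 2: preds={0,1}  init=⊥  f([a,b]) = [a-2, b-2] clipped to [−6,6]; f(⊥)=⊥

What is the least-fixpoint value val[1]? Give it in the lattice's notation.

[-6,5]

Iteration log — 11 steps:
  step 1. node 0  ⊔preds=⊥  new=[-3,4]  stable
  step 2. node 1  ⊔preds=[-3,4]  new=[-4,3]  old=⊥  +wl: 0
  step 3. node 2  ⊔preds=[-4,4]  new=[-6,2]  old=⊥  +wl: 1
  step 4. node 0  ⊔preds=[-6,3]  new=[-6,5]  old=[-3,4]  +wl: 2
  step 5. node 1  ⊔preds=[-6,5]  new=[-6,4]  old=[-4,3]  +wl: 0
  step 6. node 2  ⊔preds=[-6,5]  new=[-6,3]  old=[-6,2]  +wl: 1
  step 7. node 0  ⊔preds=[-6,4]  new=[-6,6]  old=[-6,5]  +wl: 2
  step 8. node 1  ⊔preds=[-6,6]  new=[-6,5]  old=[-6,4]  +wl: 0
  step 9. node 2  ⊔preds=[-6,6]  new=[-6,4]  old=[-6,3]  +wl: 1
  step 10. node 0  ⊔preds=[-6,5]  new=[-6,6]  stable
  step 11. node 1  ⊔preds=[-6,6]  new=[-6,5]  stable

Least fixpoint reached:
  node 0: [-6,6]
  node 1: [-6,5]
  node 2: [-6,4]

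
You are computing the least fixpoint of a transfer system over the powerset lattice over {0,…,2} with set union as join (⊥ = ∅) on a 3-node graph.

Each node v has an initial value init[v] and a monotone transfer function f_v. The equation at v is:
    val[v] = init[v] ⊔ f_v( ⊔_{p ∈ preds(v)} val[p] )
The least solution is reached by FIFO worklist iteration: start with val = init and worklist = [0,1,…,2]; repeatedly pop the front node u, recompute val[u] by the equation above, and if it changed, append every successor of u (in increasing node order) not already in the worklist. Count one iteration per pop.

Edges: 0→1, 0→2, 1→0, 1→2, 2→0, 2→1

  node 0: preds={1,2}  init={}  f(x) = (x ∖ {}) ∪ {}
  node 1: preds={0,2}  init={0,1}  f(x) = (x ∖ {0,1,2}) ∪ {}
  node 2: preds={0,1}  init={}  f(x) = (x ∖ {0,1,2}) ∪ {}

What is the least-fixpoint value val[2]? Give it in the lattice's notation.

{}

Worklist (3 pops):
  #1 pop 0: in={0,1} → {0,1} (was {}); enqueue []
  #2 pop 1: in={0,1} → {0,1} (no change)
  #3 pop 2: in={0,1} → {} (no change)

Fixpoint:
  val[0] = {0,1}
  val[1] = {0,1}
  val[2] = {}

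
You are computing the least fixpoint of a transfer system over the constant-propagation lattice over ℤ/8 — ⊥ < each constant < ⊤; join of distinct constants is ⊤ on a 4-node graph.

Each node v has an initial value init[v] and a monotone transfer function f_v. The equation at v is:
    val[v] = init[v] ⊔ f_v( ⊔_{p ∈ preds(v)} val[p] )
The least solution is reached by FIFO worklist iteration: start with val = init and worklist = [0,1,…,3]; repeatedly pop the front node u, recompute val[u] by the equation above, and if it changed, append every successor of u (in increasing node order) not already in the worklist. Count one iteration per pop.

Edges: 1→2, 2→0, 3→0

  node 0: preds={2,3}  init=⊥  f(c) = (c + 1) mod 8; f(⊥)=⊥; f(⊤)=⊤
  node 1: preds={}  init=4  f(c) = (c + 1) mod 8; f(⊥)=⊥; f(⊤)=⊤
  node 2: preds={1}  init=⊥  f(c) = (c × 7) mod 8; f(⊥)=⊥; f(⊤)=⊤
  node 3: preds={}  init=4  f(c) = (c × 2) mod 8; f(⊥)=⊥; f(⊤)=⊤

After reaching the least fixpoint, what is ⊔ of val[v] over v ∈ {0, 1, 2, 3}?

Trace (5 dequeues):
  [1] u=0 | in 4 | out 5 | prev ⊥ | push {}
  [2] u=1 | in ⊥ | out 4 | ==
  [3] u=2 | in 4 | out 4 | prev ⊥ | push {0}
  [4] u=3 | in ⊥ | out 4 | ==
  [5] u=0 | in 4 | out 5 | ==

Converged values:
  [0] 5
  [1] 4
  [2] 4
  [3] 4

⊤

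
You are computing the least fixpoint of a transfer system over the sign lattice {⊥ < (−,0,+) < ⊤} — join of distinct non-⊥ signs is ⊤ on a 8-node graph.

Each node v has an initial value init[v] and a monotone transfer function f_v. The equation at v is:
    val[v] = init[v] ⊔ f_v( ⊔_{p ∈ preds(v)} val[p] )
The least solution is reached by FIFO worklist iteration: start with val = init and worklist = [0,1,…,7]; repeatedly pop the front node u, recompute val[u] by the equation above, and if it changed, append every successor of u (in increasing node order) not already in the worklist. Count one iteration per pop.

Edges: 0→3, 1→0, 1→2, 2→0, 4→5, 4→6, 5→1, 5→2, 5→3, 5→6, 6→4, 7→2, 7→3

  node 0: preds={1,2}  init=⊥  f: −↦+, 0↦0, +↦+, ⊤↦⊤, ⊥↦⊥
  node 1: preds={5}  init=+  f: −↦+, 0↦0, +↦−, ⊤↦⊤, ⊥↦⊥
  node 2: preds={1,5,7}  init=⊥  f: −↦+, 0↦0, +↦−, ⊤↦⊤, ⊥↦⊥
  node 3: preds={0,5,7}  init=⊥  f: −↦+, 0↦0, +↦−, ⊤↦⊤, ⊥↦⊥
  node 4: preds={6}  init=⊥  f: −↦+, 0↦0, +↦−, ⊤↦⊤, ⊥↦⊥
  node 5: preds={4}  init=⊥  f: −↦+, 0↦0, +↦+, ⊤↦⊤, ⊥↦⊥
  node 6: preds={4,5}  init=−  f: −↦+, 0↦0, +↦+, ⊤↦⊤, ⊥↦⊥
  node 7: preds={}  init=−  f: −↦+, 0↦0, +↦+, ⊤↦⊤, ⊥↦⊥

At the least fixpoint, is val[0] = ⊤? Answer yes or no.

yes

Trace (19 dequeues):
  [1] u=0 | in + | out + | prev ⊥ | push {}
  [2] u=1 | in ⊥ | out + | ==
  [3] u=2 | in ⊤ | out ⊤ | prev ⊥ | push {0}
  [4] u=3 | in ⊤ | out ⊤ | prev ⊥ | push {}
  [5] u=4 | in − | out + | prev ⊥ | push {}
  [6] u=5 | in + | out + | prev ⊥ | push {1,2,3}
  [7] u=6 | in + | out ⊤ | prev − | push {4}
  [8] u=7 | in ⊥ | out − | ==
  [9] u=0 | in ⊤ | out ⊤ | prev + | push {}
  [10] u=1 | in + | out ⊤ | prev + | push {0}
  [11] u=2 | in ⊤ | out ⊤ | ==
  [12] u=3 | in ⊤ | out ⊤ | ==
  [13] u=4 | in ⊤ | out ⊤ | prev + | push {5,6}
  [14] u=0 | in ⊤ | out ⊤ | ==
  [15] u=5 | in ⊤ | out ⊤ | prev + | push {1,2,3}
  [16] u=6 | in ⊤ | out ⊤ | ==
  [17] u=1 | in ⊤ | out ⊤ | ==
  [18] u=2 | in ⊤ | out ⊤ | ==
  [19] u=3 | in ⊤ | out ⊤ | ==

Converged values:
  [0] ⊤
  [1] ⊤
  [2] ⊤
  [3] ⊤
  [4] ⊤
  [5] ⊤
  [6] ⊤
  [7] −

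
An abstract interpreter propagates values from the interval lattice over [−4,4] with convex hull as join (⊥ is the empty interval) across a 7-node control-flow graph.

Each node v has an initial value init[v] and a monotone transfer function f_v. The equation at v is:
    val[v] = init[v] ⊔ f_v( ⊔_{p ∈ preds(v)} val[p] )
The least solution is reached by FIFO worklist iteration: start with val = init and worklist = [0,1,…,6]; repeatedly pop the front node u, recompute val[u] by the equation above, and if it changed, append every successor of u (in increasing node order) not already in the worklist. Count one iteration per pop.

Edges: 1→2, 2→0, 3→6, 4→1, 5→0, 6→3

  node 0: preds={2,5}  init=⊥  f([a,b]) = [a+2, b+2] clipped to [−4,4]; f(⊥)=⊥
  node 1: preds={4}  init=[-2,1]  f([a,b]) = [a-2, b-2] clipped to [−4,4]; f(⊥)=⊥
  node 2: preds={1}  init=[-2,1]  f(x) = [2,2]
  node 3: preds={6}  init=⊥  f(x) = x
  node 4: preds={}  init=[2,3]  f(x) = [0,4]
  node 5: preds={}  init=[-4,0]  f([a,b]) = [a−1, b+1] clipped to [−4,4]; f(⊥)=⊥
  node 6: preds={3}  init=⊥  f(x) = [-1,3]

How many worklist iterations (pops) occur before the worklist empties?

Trace (12 dequeues):
  [1] u=0 | in [-4,1] | out [-2,3] | prev ⊥ | push {}
  [2] u=1 | in [2,3] | out [-2,1] | ==
  [3] u=2 | in [-2,1] | out [-2,2] | prev [-2,1] | push {0}
  [4] u=3 | in ⊥ | out ⊥ | ==
  [5] u=4 | in ⊥ | out [0,4] | prev [2,3] | push {1}
  [6] u=5 | in ⊥ | out [-4,0] | ==
  [7] u=6 | in ⊥ | out [-1,3] | prev ⊥ | push {3}
  [8] u=0 | in [-4,2] | out [-2,4] | prev [-2,3] | push {}
  [9] u=1 | in [0,4] | out [-2,2] | prev [-2,1] | push {2}
  [10] u=3 | in [-1,3] | out [-1,3] | prev ⊥ | push {6}
  [11] u=2 | in [-2,2] | out [-2,2] | ==
  [12] u=6 | in [-1,3] | out [-1,3] | ==

Converged values:
  [0] [-2,4]
  [1] [-2,2]
  [2] [-2,2]
  [3] [-1,3]
  [4] [0,4]
  [5] [-4,0]
  [6] [-1,3]

12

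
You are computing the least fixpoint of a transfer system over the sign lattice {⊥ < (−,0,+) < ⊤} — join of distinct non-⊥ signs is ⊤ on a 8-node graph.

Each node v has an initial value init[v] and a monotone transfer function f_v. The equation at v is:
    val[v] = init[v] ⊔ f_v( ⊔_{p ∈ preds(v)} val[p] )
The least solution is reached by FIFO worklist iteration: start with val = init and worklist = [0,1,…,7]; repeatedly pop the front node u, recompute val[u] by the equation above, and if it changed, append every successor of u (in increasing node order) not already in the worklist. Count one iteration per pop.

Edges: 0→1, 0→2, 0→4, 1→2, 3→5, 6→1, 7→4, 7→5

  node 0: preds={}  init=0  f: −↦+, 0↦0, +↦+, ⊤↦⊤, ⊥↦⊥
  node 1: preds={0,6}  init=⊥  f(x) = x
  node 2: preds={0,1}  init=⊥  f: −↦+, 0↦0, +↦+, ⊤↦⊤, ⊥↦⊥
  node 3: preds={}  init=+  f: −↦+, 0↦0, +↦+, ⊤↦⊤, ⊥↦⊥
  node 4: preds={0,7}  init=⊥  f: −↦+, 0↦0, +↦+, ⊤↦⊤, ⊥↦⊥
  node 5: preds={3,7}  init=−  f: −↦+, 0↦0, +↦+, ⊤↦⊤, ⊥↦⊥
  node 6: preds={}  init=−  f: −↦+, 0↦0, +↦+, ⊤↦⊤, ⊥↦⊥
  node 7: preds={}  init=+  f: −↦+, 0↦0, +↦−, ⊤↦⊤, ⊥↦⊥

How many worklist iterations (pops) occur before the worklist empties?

Worklist (8 pops):
  #1 pop 0: in=⊥ → 0 (no change)
  #2 pop 1: in=⊤ → ⊤ (was ⊥); enqueue []
  #3 pop 2: in=⊤ → ⊤ (was ⊥); enqueue []
  #4 pop 3: in=⊥ → + (no change)
  #5 pop 4: in=⊤ → ⊤ (was ⊥); enqueue []
  #6 pop 5: in=+ → ⊤ (was −); enqueue []
  #7 pop 6: in=⊥ → − (no change)
  #8 pop 7: in=⊥ → + (no change)

Fixpoint:
  val[0] = 0
  val[1] = ⊤
  val[2] = ⊤
  val[3] = +
  val[4] = ⊤
  val[5] = ⊤
  val[6] = −
  val[7] = +

8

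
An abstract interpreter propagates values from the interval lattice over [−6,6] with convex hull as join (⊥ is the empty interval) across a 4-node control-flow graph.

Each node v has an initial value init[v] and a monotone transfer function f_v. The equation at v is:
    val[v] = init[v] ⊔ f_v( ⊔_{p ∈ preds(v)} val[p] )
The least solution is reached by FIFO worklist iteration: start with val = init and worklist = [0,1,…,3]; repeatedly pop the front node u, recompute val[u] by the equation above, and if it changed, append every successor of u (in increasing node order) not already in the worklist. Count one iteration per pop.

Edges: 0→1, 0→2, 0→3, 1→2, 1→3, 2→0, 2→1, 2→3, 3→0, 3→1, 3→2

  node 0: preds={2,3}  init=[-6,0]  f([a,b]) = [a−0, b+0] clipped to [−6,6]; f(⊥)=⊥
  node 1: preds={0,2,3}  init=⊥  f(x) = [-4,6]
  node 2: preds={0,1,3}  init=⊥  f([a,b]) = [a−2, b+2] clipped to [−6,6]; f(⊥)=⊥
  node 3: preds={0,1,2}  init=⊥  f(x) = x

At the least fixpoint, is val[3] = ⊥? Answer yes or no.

Trace (8 dequeues):
  [1] u=0 | in ⊥ | out [-6,0] | ==
  [2] u=1 | in [-6,0] | out [-4,6] | prev ⊥ | push {}
  [3] u=2 | in [-6,6] | out [-6,6] | prev ⊥ | push {0,1}
  [4] u=3 | in [-6,6] | out [-6,6] | prev ⊥ | push {2}
  [5] u=0 | in [-6,6] | out [-6,6] | prev [-6,0] | push {3}
  [6] u=1 | in [-6,6] | out [-4,6] | ==
  [7] u=2 | in [-6,6] | out [-6,6] | ==
  [8] u=3 | in [-6,6] | out [-6,6] | ==

Converged values:
  [0] [-6,6]
  [1] [-4,6]
  [2] [-6,6]
  [3] [-6,6]

no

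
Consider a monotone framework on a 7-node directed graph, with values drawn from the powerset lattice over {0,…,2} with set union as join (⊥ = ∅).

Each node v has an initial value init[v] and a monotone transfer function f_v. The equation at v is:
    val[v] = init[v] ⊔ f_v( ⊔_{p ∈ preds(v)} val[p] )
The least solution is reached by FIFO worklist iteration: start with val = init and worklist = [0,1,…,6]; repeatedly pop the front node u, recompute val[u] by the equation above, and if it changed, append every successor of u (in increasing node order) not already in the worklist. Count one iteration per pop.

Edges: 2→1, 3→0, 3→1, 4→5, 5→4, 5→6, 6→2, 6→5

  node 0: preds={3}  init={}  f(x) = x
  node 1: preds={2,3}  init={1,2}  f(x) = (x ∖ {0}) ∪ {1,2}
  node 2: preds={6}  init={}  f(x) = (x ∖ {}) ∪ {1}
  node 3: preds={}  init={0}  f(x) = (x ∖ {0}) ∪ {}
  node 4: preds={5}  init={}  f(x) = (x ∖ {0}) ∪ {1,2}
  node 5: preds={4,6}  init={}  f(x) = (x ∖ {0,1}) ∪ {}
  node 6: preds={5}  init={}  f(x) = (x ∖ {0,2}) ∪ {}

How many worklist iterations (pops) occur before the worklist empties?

9

Worklist (9 pops):
  #1 pop 0: in={0} → {0} (was {}); enqueue []
  #2 pop 1: in={0} → {1,2} (no change)
  #3 pop 2: in={} → {1} (was {}); enqueue [1]
  #4 pop 3: in={} → {0} (no change)
  #5 pop 4: in={} → {1,2} (was {}); enqueue []
  #6 pop 5: in={1,2} → {2} (was {}); enqueue [4]
  #7 pop 6: in={2} → {} (no change)
  #8 pop 1: in={0,1} → {1,2} (no change)
  #9 pop 4: in={2} → {1,2} (no change)

Fixpoint:
  val[0] = {0}
  val[1] = {1,2}
  val[2] = {1}
  val[3] = {0}
  val[4] = {1,2}
  val[5] = {2}
  val[6] = {}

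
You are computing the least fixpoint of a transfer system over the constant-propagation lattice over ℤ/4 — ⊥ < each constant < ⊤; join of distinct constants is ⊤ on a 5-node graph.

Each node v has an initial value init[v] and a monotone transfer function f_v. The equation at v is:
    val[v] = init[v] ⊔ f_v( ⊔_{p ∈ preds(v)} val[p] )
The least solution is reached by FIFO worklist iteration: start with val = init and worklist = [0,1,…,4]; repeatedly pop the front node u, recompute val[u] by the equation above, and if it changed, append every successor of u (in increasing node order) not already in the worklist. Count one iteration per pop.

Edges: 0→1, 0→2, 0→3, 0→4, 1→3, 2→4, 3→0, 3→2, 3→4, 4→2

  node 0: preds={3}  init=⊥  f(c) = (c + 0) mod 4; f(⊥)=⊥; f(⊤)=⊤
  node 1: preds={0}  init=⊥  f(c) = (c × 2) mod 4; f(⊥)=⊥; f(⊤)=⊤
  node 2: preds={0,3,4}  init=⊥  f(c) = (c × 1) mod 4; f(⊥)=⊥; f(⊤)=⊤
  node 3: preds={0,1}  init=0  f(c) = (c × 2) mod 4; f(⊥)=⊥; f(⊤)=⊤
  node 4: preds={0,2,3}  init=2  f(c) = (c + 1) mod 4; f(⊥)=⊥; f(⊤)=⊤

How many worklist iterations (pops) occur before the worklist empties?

6

Iteration log — 6 steps:
  step 1. node 0  ⊔preds=0  new=0  old=⊥  +wl: 
  step 2. node 1  ⊔preds=0  new=0  old=⊥  +wl: 
  step 3. node 2  ⊔preds=⊤  new=⊤  old=⊥  +wl: 
  step 4. node 3  ⊔preds=0  new=0  stable
  step 5. node 4  ⊔preds=⊤  new=⊤  old=2  +wl: 2
  step 6. node 2  ⊔preds=⊤  new=⊤  stable

Least fixpoint reached:
  node 0: 0
  node 1: 0
  node 2: ⊤
  node 3: 0
  node 4: ⊤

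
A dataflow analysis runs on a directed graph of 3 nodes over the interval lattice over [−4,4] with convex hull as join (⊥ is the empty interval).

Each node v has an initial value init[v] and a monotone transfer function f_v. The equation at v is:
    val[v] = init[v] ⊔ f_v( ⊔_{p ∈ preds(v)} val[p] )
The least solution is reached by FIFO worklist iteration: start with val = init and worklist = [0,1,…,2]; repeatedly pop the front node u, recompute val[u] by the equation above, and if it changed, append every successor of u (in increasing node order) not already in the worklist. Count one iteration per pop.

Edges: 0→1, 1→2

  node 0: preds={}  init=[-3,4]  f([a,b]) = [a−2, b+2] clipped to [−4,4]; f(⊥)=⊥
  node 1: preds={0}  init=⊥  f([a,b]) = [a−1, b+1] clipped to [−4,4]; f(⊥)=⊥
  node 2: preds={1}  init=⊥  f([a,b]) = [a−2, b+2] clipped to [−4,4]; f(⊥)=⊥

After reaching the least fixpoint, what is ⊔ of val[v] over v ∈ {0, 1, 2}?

Worklist (3 pops):
  #1 pop 0: in=⊥ → [-3,4] (no change)
  #2 pop 1: in=[-3,4] → [-4,4] (was ⊥); enqueue []
  #3 pop 2: in=[-4,4] → [-4,4] (was ⊥); enqueue []

Fixpoint:
  val[0] = [-3,4]
  val[1] = [-4,4]
  val[2] = [-4,4]

[-4,4]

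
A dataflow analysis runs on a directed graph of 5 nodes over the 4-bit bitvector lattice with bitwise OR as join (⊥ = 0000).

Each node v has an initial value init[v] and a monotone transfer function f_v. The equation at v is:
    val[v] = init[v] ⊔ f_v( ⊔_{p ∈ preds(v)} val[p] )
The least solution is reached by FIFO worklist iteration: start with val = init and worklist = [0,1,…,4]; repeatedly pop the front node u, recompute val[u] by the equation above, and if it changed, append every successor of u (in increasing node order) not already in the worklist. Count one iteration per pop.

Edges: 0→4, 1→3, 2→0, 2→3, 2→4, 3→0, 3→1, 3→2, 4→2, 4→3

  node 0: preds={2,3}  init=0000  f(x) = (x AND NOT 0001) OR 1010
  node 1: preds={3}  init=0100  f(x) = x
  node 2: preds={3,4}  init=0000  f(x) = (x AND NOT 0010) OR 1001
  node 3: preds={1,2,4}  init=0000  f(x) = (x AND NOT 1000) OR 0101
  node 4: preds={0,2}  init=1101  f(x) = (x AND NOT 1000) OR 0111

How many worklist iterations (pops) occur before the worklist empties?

14

Iteration log — 14 steps:
  step 1. node 0  ⊔preds=0000  new=1010  old=0000  +wl: 
  step 2. node 1  ⊔preds=0000  new=0100  stable
  step 3. node 2  ⊔preds=1101  new=1101  old=0000  +wl: 0
  step 4. node 3  ⊔preds=1101  new=0101  old=0000  +wl: 1,2
  step 5. node 4  ⊔preds=1111  new=1111  old=1101  +wl: 3
  step 6. node 0  ⊔preds=1101  new=1110  old=1010  +wl: 4
  step 7. node 1  ⊔preds=0101  new=0101  old=0100  +wl: 
  step 8. node 2  ⊔preds=1111  new=1101  stable
  step 9. node 3  ⊔preds=1111  new=0111  old=0101  +wl: 0,1,2
  step 10. node 4  ⊔preds=1111  new=1111  stable
  step 11. node 0  ⊔preds=1111  new=1110  stable
  step 12. node 1  ⊔preds=0111  new=0111  old=0101  +wl: 3
  step 13. node 2  ⊔preds=1111  new=1101  stable
  step 14. node 3  ⊔preds=1111  new=0111  stable

Least fixpoint reached:
  node 0: 1110
  node 1: 0111
  node 2: 1101
  node 3: 0111
  node 4: 1111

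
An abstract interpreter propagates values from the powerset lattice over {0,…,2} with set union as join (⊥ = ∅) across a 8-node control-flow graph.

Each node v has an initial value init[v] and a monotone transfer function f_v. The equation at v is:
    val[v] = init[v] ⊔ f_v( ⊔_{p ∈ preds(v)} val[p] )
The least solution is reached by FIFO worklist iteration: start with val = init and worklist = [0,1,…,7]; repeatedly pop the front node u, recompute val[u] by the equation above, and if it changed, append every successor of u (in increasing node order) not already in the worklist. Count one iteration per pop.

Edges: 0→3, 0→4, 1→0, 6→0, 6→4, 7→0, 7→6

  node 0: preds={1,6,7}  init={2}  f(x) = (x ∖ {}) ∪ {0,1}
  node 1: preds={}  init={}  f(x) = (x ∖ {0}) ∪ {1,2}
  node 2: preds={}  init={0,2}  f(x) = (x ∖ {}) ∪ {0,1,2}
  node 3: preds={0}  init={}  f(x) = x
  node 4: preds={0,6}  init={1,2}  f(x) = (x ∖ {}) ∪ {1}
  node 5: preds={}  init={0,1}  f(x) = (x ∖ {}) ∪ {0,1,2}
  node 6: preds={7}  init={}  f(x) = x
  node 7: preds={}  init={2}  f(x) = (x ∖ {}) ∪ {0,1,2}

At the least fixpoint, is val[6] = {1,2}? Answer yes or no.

Iteration log — 13 steps:
  step 1. node 0  ⊔preds={2}  new={0,1,2}  old={2}  +wl: 
  step 2. node 1  ⊔preds={}  new={1,2}  old={}  +wl: 0
  step 3. node 2  ⊔preds={}  new={0,1,2}  old={0,2}  +wl: 
  step 4. node 3  ⊔preds={0,1,2}  new={0,1,2}  old={}  +wl: 
  step 5. node 4  ⊔preds={0,1,2}  new={0,1,2}  old={1,2}  +wl: 
  step 6. node 5  ⊔preds={}  new={0,1,2}  old={0,1}  +wl: 
  step 7. node 6  ⊔preds={2}  new={2}  old={}  +wl: 4
  step 8. node 7  ⊔preds={}  new={0,1,2}  old={2}  +wl: 6
  step 9. node 0  ⊔preds={0,1,2}  new={0,1,2}  stable
  step 10. node 4  ⊔preds={0,1,2}  new={0,1,2}  stable
  step 11. node 6  ⊔preds={0,1,2}  new={0,1,2}  old={2}  +wl: 0,4
  step 12. node 0  ⊔preds={0,1,2}  new={0,1,2}  stable
  step 13. node 4  ⊔preds={0,1,2}  new={0,1,2}  stable

Least fixpoint reached:
  node 0: {0,1,2}
  node 1: {1,2}
  node 2: {0,1,2}
  node 3: {0,1,2}
  node 4: {0,1,2}
  node 5: {0,1,2}
  node 6: {0,1,2}
  node 7: {0,1,2}

no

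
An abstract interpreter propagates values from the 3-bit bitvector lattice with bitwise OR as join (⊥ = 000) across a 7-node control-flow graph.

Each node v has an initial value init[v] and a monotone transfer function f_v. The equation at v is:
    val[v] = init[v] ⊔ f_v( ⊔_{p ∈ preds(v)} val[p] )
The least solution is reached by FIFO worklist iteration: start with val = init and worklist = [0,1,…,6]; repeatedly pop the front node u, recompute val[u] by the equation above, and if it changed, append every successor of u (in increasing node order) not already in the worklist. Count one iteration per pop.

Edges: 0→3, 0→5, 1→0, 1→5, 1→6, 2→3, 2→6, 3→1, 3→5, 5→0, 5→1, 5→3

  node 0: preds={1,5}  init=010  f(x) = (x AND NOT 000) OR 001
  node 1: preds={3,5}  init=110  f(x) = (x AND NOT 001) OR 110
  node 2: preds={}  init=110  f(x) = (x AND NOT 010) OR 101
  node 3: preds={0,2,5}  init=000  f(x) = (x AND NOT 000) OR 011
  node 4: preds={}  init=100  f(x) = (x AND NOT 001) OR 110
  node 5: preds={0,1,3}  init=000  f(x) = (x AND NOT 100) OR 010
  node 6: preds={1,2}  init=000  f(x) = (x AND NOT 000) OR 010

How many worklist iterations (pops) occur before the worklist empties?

10

Worklist (10 pops):
  #1 pop 0: in=110 → 111 (was 010); enqueue []
  #2 pop 1: in=000 → 110 (no change)
  #3 pop 2: in=000 → 111 (was 110); enqueue []
  #4 pop 3: in=111 → 111 (was 000); enqueue [1]
  #5 pop 4: in=000 → 110 (was 100); enqueue []
  #6 pop 5: in=111 → 011 (was 000); enqueue [0,3]
  #7 pop 6: in=111 → 111 (was 000); enqueue []
  #8 pop 1: in=111 → 110 (no change)
  #9 pop 0: in=111 → 111 (no change)
  #10 pop 3: in=111 → 111 (no change)

Fixpoint:
  val[0] = 111
  val[1] = 110
  val[2] = 111
  val[3] = 111
  val[4] = 110
  val[5] = 011
  val[6] = 111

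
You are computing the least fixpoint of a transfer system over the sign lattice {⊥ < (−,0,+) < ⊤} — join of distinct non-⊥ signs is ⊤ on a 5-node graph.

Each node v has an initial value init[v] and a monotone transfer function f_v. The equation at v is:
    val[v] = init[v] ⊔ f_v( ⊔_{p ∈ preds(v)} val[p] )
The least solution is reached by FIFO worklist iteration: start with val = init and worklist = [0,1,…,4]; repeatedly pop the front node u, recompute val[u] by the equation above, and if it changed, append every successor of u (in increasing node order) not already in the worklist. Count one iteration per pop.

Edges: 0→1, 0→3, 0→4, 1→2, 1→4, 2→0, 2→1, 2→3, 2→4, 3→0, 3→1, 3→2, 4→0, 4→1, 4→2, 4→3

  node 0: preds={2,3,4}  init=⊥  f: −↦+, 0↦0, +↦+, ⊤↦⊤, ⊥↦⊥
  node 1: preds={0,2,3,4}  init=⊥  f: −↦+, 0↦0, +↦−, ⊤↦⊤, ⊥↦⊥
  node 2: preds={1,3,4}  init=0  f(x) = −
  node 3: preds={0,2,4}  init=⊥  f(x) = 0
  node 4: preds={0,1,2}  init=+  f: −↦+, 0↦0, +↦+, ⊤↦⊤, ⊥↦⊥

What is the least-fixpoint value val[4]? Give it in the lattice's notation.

⊤

Worklist (9 pops):
  #1 pop 0: in=⊤ → ⊤ (was ⊥); enqueue []
  #2 pop 1: in=⊤ → ⊤ (was ⊥); enqueue []
  #3 pop 2: in=⊤ → ⊤ (was 0); enqueue [0,1]
  #4 pop 3: in=⊤ → 0 (was ⊥); enqueue [2]
  #5 pop 4: in=⊤ → ⊤ (was +); enqueue [3]
  #6 pop 0: in=⊤ → ⊤ (no change)
  #7 pop 1: in=⊤ → ⊤ (no change)
  #8 pop 2: in=⊤ → ⊤ (no change)
  #9 pop 3: in=⊤ → 0 (no change)

Fixpoint:
  val[0] = ⊤
  val[1] = ⊤
  val[2] = ⊤
  val[3] = 0
  val[4] = ⊤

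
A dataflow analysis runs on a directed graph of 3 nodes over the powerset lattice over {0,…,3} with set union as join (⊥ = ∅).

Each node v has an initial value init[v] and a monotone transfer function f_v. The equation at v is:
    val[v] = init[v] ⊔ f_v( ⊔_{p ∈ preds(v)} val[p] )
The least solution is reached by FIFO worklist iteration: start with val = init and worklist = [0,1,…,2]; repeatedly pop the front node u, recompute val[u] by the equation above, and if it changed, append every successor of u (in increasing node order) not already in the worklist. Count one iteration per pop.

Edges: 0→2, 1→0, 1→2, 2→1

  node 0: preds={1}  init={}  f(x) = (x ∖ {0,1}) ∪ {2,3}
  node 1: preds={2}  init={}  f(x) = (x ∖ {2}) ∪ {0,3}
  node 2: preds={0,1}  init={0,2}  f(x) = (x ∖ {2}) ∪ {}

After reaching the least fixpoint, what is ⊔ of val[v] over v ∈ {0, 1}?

Iteration log — 5 steps:
  step 1. node 0  ⊔preds={}  new={2,3}  old={}  +wl: 
  step 2. node 1  ⊔preds={0,2}  new={0,3}  old={}  +wl: 0
  step 3. node 2  ⊔preds={0,2,3}  new={0,2,3}  old={0,2}  +wl: 1
  step 4. node 0  ⊔preds={0,3}  new={2,3}  stable
  step 5. node 1  ⊔preds={0,2,3}  new={0,3}  stable

Least fixpoint reached:
  node 0: {2,3}
  node 1: {0,3}
  node 2: {0,2,3}

{0,2,3}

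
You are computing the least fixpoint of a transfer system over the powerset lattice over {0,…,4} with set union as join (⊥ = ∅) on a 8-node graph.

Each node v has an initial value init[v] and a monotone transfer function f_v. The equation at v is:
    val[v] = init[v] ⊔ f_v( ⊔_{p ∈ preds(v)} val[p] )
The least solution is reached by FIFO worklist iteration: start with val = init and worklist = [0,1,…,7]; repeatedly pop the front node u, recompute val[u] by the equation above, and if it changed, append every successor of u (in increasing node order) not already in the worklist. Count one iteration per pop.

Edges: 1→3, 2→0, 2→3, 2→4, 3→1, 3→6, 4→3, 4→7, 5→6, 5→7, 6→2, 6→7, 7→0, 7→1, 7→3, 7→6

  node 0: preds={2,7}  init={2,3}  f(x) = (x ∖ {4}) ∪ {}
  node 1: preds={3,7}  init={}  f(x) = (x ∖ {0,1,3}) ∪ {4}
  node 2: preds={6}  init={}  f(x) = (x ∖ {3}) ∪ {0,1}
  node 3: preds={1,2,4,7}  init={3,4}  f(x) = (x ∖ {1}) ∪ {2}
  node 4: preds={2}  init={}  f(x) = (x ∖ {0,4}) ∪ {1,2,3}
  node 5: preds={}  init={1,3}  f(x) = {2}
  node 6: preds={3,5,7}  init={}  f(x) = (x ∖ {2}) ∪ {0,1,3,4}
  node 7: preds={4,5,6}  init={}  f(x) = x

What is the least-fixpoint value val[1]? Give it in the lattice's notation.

{2,4}

Worklist (16 pops):
  #1 pop 0: in={} → {2,3} (no change)
  #2 pop 1: in={3,4} → {4} (was {}); enqueue []
  #3 pop 2: in={} → {0,1} (was {}); enqueue [0]
  #4 pop 3: in={0,1,4} → {0,2,3,4} (was {3,4}); enqueue [1]
  #5 pop 4: in={0,1} → {1,2,3} (was {}); enqueue [3]
  #6 pop 5: in={} → {1,2,3} (was {1,3}); enqueue []
  #7 pop 6: in={0,1,2,3,4} → {0,1,3,4} (was {}); enqueue [2]
  #8 pop 7: in={0,1,2,3,4} → {0,1,2,3,4} (was {}); enqueue [6]
  #9 pop 0: in={0,1,2,3,4} → {0,1,2,3} (was {2,3}); enqueue []
  #10 pop 1: in={0,1,2,3,4} → {2,4} (was {4}); enqueue []
  #11 pop 3: in={0,1,2,3,4} → {0,2,3,4} (no change)
  #12 pop 2: in={0,1,3,4} → {0,1,4} (was {0,1}); enqueue [0,3,4]
  #13 pop 6: in={0,1,2,3,4} → {0,1,3,4} (no change)
  #14 pop 0: in={0,1,2,3,4} → {0,1,2,3} (no change)
  #15 pop 3: in={0,1,2,3,4} → {0,2,3,4} (no change)
  #16 pop 4: in={0,1,4} → {1,2,3} (no change)

Fixpoint:
  val[0] = {0,1,2,3}
  val[1] = {2,4}
  val[2] = {0,1,4}
  val[3] = {0,2,3,4}
  val[4] = {1,2,3}
  val[5] = {1,2,3}
  val[6] = {0,1,3,4}
  val[7] = {0,1,2,3,4}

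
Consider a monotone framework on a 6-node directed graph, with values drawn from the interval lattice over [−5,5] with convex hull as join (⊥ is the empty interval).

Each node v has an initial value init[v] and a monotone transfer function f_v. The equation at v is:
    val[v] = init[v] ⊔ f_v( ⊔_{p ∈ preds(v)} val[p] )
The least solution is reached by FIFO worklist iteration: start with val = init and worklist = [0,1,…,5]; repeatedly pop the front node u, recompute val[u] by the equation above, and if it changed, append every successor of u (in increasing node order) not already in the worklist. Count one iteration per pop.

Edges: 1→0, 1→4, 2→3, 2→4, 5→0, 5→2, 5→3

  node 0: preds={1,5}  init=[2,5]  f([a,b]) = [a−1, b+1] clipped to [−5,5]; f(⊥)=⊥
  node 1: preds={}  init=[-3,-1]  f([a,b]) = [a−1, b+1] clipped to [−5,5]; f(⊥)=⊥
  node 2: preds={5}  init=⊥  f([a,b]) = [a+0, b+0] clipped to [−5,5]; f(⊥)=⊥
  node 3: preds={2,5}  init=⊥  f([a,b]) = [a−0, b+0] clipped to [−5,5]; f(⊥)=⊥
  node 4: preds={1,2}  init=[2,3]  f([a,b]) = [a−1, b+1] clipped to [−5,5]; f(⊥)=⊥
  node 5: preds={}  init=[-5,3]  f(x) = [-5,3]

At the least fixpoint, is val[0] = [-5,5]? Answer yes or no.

Iteration log — 6 steps:
  step 1. node 0  ⊔preds=[-5,3]  new=[-5,5]  old=[2,5]  +wl: 
  step 2. node 1  ⊔preds=⊥  new=[-3,-1]  stable
  step 3. node 2  ⊔preds=[-5,3]  new=[-5,3]  old=⊥  +wl: 
  step 4. node 3  ⊔preds=[-5,3]  new=[-5,3]  old=⊥  +wl: 
  step 5. node 4  ⊔preds=[-5,3]  new=[-5,4]  old=[2,3]  +wl: 
  step 6. node 5  ⊔preds=⊥  new=[-5,3]  stable

Least fixpoint reached:
  node 0: [-5,5]
  node 1: [-3,-1]
  node 2: [-5,3]
  node 3: [-5,3]
  node 4: [-5,4]
  node 5: [-5,3]

yes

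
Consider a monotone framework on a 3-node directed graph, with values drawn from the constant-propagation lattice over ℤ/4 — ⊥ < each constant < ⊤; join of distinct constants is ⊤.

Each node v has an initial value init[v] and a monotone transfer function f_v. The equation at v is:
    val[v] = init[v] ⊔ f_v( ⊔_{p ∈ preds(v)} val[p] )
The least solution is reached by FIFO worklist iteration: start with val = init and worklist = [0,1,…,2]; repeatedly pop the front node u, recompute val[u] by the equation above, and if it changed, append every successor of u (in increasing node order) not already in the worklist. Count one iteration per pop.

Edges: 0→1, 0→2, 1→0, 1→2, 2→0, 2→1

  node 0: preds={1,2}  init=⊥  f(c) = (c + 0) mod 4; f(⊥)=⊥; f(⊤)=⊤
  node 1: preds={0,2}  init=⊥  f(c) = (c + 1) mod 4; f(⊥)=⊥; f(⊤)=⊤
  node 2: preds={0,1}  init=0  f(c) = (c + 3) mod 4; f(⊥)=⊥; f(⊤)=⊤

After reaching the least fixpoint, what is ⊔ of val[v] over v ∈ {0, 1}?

⊤

Trace (7 dequeues):
  [1] u=0 | in 0 | out 0 | prev ⊥ | push {}
  [2] u=1 | in 0 | out 1 | prev ⊥ | push {0}
  [3] u=2 | in ⊤ | out ⊤ | prev 0 | push {1}
  [4] u=0 | in ⊤ | out ⊤ | prev 0 | push {2}
  [5] u=1 | in ⊤ | out ⊤ | prev 1 | push {0}
  [6] u=2 | in ⊤ | out ⊤ | ==
  [7] u=0 | in ⊤ | out ⊤ | ==

Converged values:
  [0] ⊤
  [1] ⊤
  [2] ⊤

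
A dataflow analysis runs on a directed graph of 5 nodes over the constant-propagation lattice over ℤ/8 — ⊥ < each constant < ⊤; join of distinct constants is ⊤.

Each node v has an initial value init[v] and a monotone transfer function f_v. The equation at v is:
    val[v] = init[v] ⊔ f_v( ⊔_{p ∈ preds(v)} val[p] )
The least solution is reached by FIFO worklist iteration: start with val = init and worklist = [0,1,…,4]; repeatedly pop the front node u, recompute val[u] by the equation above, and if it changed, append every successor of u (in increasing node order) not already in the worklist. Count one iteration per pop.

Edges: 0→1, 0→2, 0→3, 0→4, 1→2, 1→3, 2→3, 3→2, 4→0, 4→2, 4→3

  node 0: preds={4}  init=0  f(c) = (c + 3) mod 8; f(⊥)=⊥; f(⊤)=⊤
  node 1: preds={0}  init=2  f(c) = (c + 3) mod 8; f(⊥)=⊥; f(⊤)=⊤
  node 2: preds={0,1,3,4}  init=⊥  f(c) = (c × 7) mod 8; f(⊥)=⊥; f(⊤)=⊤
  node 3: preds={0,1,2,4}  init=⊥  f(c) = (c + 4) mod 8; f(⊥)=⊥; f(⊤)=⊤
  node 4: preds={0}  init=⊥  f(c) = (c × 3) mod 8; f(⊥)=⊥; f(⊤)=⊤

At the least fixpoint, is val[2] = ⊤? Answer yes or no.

yes

Trace (14 dequeues):
  [1] u=0 | in ⊥ | out 0 | ==
  [2] u=1 | in 0 | out ⊤ | prev 2 | push {}
  [3] u=2 | in ⊤ | out ⊤ | prev ⊥ | push {}
  [4] u=3 | in ⊤ | out ⊤ | prev ⊥ | push {2}
  [5] u=4 | in 0 | out 0 | prev ⊥ | push {0,3}
  [6] u=2 | in ⊤ | out ⊤ | ==
  [7] u=0 | in 0 | out ⊤ | prev 0 | push {1,2,4}
  [8] u=3 | in ⊤ | out ⊤ | ==
  [9] u=1 | in ⊤ | out ⊤ | ==
  [10] u=2 | in ⊤ | out ⊤ | ==
  [11] u=4 | in ⊤ | out ⊤ | prev 0 | push {0,2,3}
  [12] u=0 | in ⊤ | out ⊤ | ==
  [13] u=2 | in ⊤ | out ⊤ | ==
  [14] u=3 | in ⊤ | out ⊤ | ==

Converged values:
  [0] ⊤
  [1] ⊤
  [2] ⊤
  [3] ⊤
  [4] ⊤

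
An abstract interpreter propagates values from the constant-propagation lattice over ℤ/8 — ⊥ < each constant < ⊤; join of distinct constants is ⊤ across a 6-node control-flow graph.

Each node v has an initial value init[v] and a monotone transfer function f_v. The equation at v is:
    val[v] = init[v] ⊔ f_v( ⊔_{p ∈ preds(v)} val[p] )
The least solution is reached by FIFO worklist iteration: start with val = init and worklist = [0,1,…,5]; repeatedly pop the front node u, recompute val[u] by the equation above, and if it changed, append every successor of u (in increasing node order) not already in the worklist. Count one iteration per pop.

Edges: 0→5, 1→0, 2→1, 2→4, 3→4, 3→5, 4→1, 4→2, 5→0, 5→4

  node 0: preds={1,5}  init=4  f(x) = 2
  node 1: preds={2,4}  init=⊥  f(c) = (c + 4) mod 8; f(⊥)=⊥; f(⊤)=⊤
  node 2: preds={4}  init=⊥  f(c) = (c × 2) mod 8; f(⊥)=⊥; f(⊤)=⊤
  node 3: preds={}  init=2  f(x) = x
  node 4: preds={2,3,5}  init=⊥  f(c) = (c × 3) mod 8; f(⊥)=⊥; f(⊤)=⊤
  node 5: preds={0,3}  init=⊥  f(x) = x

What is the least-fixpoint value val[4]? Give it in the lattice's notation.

⊤

Worklist (15 pops):
  #1 pop 0: in=⊥ → ⊤ (was 4); enqueue []
  #2 pop 1: in=⊥ → ⊥ (no change)
  #3 pop 2: in=⊥ → ⊥ (no change)
  #4 pop 3: in=⊥ → 2 (no change)
  #5 pop 4: in=2 → 6 (was ⊥); enqueue [1,2]
  #6 pop 5: in=⊤ → ⊤ (was ⊥); enqueue [0,4]
  #7 pop 1: in=6 → 2 (was ⊥); enqueue []
  #8 pop 2: in=6 → 4 (was ⊥); enqueue [1]
  #9 pop 0: in=⊤ → ⊤ (no change)
  #10 pop 4: in=⊤ → ⊤ (was 6); enqueue [2]
  #11 pop 1: in=⊤ → ⊤ (was 2); enqueue [0]
  #12 pop 2: in=⊤ → ⊤ (was 4); enqueue [1,4]
  #13 pop 0: in=⊤ → ⊤ (no change)
  #14 pop 1: in=⊤ → ⊤ (no change)
  #15 pop 4: in=⊤ → ⊤ (no change)

Fixpoint:
  val[0] = ⊤
  val[1] = ⊤
  val[2] = ⊤
  val[3] = 2
  val[4] = ⊤
  val[5] = ⊤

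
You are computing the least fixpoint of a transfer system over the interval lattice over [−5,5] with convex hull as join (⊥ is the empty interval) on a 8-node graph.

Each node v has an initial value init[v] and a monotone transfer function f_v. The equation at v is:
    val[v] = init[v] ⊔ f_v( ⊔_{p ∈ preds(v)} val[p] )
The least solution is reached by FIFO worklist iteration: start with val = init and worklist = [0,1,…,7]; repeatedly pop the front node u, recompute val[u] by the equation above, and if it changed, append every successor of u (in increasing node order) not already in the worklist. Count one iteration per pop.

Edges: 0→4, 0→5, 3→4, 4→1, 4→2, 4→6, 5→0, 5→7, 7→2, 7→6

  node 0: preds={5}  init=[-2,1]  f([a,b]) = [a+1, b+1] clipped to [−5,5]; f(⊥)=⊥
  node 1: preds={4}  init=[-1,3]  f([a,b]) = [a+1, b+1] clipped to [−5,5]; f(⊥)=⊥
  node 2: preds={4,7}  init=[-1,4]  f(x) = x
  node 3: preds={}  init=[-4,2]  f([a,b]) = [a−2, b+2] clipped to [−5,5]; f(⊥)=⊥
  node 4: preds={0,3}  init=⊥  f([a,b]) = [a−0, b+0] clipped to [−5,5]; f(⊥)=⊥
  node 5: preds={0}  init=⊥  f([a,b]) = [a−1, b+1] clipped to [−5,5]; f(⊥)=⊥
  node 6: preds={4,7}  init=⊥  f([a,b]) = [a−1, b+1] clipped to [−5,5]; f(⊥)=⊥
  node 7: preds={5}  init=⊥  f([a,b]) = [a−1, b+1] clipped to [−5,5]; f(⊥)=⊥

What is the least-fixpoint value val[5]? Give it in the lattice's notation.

[-3,5]

Trace (26 dequeues):
  [1] u=0 | in ⊥ | out [-2,1] | ==
  [2] u=1 | in ⊥ | out [-1,3] | ==
  [3] u=2 | in ⊥ | out [-1,4] | ==
  [4] u=3 | in ⊥ | out [-4,2] | ==
  [5] u=4 | in [-4,2] | out [-4,2] | prev ⊥ | push {1,2}
  [6] u=5 | in [-2,1] | out [-3,2] | prev ⊥ | push {0}
  [7] u=6 | in [-4,2] | out [-5,3] | prev ⊥ | push {}
  [8] u=7 | in [-3,2] | out [-4,3] | prev ⊥ | push {6}
  [9] u=1 | in [-4,2] | out [-3,3] | prev [-1,3] | push {}
  [10] u=2 | in [-4,3] | out [-4,4] | prev [-1,4] | push {}
  [11] u=0 | in [-3,2] | out [-2,3] | prev [-2,1] | push {4,5}
  [12] u=6 | in [-4,3] | out [-5,4] | prev [-5,3] | push {}
  [13] u=4 | in [-4,3] | out [-4,3] | prev [-4,2] | push {1,2,6}
  [14] u=5 | in [-2,3] | out [-3,4] | prev [-3,2] | push {0,7}
  [15] u=1 | in [-4,3] | out [-3,4] | prev [-3,3] | push {}
  [16] u=2 | in [-4,3] | out [-4,4] | ==
  [17] u=6 | in [-4,3] | out [-5,4] | ==
  [18] u=0 | in [-3,4] | out [-2,5] | prev [-2,3] | push {4,5}
  [19] u=7 | in [-3,4] | out [-4,5] | prev [-4,3] | push {2,6}
  [20] u=4 | in [-4,5] | out [-4,5] | prev [-4,3] | push {1}
  [21] u=5 | in [-2,5] | out [-3,5] | prev [-3,4] | push {0,7}
  [22] u=2 | in [-4,5] | out [-4,5] | prev [-4,4] | push {}
  [23] u=6 | in [-4,5] | out [-5,5] | prev [-5,4] | push {}
  [24] u=1 | in [-4,5] | out [-3,5] | prev [-3,4] | push {}
  [25] u=0 | in [-3,5] | out [-2,5] | ==
  [26] u=7 | in [-3,5] | out [-4,5] | ==

Converged values:
  [0] [-2,5]
  [1] [-3,5]
  [2] [-4,5]
  [3] [-4,2]
  [4] [-4,5]
  [5] [-3,5]
  [6] [-5,5]
  [7] [-4,5]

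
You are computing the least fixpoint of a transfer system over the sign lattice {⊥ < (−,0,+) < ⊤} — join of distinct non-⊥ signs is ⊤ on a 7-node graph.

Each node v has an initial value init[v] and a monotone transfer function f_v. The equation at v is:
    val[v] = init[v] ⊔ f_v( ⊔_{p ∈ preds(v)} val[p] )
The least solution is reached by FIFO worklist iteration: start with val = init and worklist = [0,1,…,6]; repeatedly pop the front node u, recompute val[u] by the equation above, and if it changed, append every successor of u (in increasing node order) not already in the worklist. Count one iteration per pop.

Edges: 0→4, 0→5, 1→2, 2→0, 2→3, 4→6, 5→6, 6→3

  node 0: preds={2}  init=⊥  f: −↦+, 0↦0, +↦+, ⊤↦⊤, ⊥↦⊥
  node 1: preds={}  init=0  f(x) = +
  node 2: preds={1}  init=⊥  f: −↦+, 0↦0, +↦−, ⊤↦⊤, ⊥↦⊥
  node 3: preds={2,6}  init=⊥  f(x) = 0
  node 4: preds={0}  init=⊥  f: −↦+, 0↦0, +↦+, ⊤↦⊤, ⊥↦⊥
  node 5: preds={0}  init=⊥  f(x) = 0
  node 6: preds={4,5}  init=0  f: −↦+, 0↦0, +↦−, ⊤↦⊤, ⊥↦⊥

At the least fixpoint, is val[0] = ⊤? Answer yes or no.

yes

Trace (12 dequeues):
  [1] u=0 | in ⊥ | out ⊥ | ==
  [2] u=1 | in ⊥ | out ⊤ | prev 0 | push {}
  [3] u=2 | in ⊤ | out ⊤ | prev ⊥ | push {0}
  [4] u=3 | in ⊤ | out 0 | prev ⊥ | push {}
  [5] u=4 | in ⊥ | out ⊥ | ==
  [6] u=5 | in ⊥ | out 0 | prev ⊥ | push {}
  [7] u=6 | in 0 | out 0 | ==
  [8] u=0 | in ⊤ | out ⊤ | prev ⊥ | push {4,5}
  [9] u=4 | in ⊤ | out ⊤ | prev ⊥ | push {6}
  [10] u=5 | in ⊤ | out 0 | ==
  [11] u=6 | in ⊤ | out ⊤ | prev 0 | push {3}
  [12] u=3 | in ⊤ | out 0 | ==

Converged values:
  [0] ⊤
  [1] ⊤
  [2] ⊤
  [3] 0
  [4] ⊤
  [5] 0
  [6] ⊤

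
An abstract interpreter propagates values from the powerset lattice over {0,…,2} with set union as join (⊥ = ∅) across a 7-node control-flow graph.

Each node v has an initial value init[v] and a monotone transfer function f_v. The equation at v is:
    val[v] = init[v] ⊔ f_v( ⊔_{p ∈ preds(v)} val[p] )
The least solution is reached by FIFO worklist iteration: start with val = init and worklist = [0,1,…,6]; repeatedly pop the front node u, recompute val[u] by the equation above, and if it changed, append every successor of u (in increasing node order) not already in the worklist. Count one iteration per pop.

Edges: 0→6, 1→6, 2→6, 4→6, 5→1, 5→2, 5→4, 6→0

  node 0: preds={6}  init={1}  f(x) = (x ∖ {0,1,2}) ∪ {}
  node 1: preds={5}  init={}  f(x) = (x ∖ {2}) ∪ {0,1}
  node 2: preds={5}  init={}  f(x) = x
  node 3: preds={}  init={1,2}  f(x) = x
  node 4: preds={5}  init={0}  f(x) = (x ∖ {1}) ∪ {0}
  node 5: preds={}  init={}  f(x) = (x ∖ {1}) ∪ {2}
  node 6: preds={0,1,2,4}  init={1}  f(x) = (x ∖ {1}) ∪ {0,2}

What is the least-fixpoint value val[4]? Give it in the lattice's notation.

{0,2}

Worklist (12 pops):
  #1 pop 0: in={1} → {1} (no change)
  #2 pop 1: in={} → {0,1} (was {}); enqueue []
  #3 pop 2: in={} → {} (no change)
  #4 pop 3: in={} → {1,2} (no change)
  #5 pop 4: in={} → {0} (no change)
  #6 pop 5: in={} → {2} (was {}); enqueue [1,2,4]
  #7 pop 6: in={0,1} → {0,1,2} (was {1}); enqueue [0]
  #8 pop 1: in={2} → {0,1} (no change)
  #9 pop 2: in={2} → {2} (was {}); enqueue [6]
  #10 pop 4: in={2} → {0,2} (was {0}); enqueue []
  #11 pop 0: in={0,1,2} → {1} (no change)
  #12 pop 6: in={0,1,2} → {0,1,2} (no change)

Fixpoint:
  val[0] = {1}
  val[1] = {0,1}
  val[2] = {2}
  val[3] = {1,2}
  val[4] = {0,2}
  val[5] = {2}
  val[6] = {0,1,2}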